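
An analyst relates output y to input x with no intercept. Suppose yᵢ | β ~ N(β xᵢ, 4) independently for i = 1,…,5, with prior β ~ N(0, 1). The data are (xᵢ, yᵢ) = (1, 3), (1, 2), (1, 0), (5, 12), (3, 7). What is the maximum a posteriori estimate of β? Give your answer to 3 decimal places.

β̂_MAP = 2.098

log p(β | y) = −Σ(yᵢ − βxᵢ)²/(2·4) − β²/(2·1) + const.
Setting the derivative to zero: Σxᵢ(yᵢ − βxᵢ)/4 − β/1 = 0, so β = Σxᵢyᵢ / (Σxᵢ² + σ²/τ²).
Σxᵢyᵢ = 1·3 + 1·2 + 1·0 + 5·12 + 3·7 = 86; Σxᵢ² = 37; σ²/τ² = 4.
β̂_MAP = 86 / (37 + 4) = 86/41 ≈ 2.098.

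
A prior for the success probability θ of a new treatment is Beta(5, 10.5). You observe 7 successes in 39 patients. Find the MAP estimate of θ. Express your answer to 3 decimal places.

θ̂_MAP = 0.210

Prior: Beta(5, 10.5).
Data: 7 successes in 39 trials. The binomial likelihood contributes θ^7(1−θ)^32, so the posterior is Beta(5+7, 10.5+32) = Beta(12, 42.5).
For Beta(a, b) with a, b > 1 the mode is (a−1)/(a+b−2) = 11/52.5 ≈ 0.210.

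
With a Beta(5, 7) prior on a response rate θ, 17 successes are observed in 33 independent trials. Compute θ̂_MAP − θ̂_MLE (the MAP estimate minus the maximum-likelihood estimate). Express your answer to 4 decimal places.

Posterior is Beta(22, 23); MAP = (22−1)/(45−2) = 21/43 ≈ 0.48837.
MLE ignores the prior: θ̂_MLE = k/n = 17/33 ≈ 0.51515.
Difference = 21/43 − 17/33 = -38/1419 ≈ -0.0268.

MAP − MLE = -0.0268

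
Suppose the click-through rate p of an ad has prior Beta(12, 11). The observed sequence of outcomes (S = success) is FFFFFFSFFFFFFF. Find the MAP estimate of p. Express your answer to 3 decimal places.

p̂_MAP = 0.343

Prior: Beta(12, 11).
Data: 1 success in 14 trials (from the sequence). The binomial likelihood contributes p(1−p)^13, so the posterior is Beta(12+1, 11+13) = Beta(13, 24).
For Beta(a, b) with a, b > 1 the mode is (a−1)/(a+b−2) = 12/35 ≈ 0.343.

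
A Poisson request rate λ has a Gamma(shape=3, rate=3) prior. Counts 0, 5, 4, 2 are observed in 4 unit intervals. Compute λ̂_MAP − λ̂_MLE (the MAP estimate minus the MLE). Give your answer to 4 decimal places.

Σxᵢ = 11. Posterior is Gamma(14, 7); MAP = (14−1)/7 = 13/7 ≈ 1.85714.
MLE = x̄ = 11/4 ≈ 2.75000.
Difference = 13/7 − 11/4 = -25/28 ≈ -0.8929.

MAP − MLE = -0.8929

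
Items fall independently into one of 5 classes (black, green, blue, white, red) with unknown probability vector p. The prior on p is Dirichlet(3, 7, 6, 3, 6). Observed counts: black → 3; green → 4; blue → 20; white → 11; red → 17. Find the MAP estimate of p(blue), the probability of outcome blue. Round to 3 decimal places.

The posterior is Dirichlet(αᵢ + nᵢ) = Dirichlet(6, 11, 26, 14, 23).
For a Dirichlet(a₁,…,a_K) with all aᵢ > 1, the mode has j-th component (aⱼ − 1)/(Σaᵢ − K).
Here Σaᵢ = 80 and K = 5, so p(blue) = (26 − 1)/(80 − 5) = 25/75 ≈ 0.333.

MAP estimate of p(blue) = 0.333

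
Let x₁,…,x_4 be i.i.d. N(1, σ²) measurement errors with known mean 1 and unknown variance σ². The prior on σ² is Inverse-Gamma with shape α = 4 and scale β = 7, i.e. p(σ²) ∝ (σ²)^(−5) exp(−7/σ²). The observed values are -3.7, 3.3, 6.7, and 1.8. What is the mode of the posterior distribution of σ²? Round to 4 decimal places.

Sum of squared deviations about the known mean: SS = (-3.7−1)² + (3.3−1)² + (6.7−1)² + (1.8−1)² = 60.51.
The Normal likelihood contributes (σ²)^(−n/2) exp(−SS/(2σ²)), so the posterior is Inverse-Gamma(α + n/2, β + SS/2) = Inverse-Gamma(6, 37.255).
The mode of Inverse-Gamma(a, b) is b/(a+1) = 37.255/7 ≈ 5.3221.

σ̂²_MAP = 5.3221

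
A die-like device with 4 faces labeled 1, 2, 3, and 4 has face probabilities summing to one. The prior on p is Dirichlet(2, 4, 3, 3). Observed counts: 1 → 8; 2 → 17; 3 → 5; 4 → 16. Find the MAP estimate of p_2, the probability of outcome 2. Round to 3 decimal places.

MAP estimate: 0.370

The posterior is Dirichlet(αᵢ + nᵢ) = Dirichlet(10, 21, 8, 19).
For a Dirichlet(a₁,…,a_K) with all aᵢ > 1, the mode has j-th component (aⱼ − 1)/(Σaᵢ − K).
Here Σaᵢ = 58 and K = 4, so p_2 = (21 − 1)/(58 − 4) = 20/54 ≈ 0.370.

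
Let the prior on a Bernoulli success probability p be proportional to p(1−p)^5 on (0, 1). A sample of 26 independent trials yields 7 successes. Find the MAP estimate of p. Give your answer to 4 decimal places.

p̂_MAP = 0.2500

The prior density ∝ p(1−p)^5 is the kernel of Beta(2, 6).
Data: 7 successes in 26 trials. The binomial likelihood contributes p^7(1−p)^19, so the posterior is Beta(2+7, 6+19) = Beta(9, 25).
For Beta(a, b) with a, b > 1 the mode is (a−1)/(a+b−2) = 8/32 ≈ 0.2500.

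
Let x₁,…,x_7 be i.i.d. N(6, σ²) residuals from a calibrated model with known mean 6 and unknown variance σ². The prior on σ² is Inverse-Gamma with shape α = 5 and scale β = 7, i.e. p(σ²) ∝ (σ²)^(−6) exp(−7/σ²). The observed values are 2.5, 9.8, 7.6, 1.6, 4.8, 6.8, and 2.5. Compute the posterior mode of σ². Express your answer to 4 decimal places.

Sum of squared deviations about the known mean: SS = (2.5−6)² + (9.8−6)² + (7.6−6)² + (1.6−6)² + (4.8−6)² + (6.8−6)² + (2.5−6)² = 62.94.
The Normal likelihood contributes (σ²)^(−n/2) exp(−SS/(2σ²)), so the posterior is Inverse-Gamma(α + n/2, β + SS/2) = Inverse-Gamma(8.5, 38.47).
The mode of Inverse-Gamma(a, b) is b/(a+1) = 38.47/9.5 ≈ 4.0495.

σ̂²_MAP = 4.0495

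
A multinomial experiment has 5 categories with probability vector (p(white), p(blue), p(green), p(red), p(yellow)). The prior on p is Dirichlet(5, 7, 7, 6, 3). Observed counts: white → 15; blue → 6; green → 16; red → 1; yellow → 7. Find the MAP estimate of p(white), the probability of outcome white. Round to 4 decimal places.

MAP estimate of p(white) = 0.2794

The posterior is Dirichlet(αᵢ + nᵢ) = Dirichlet(20, 13, 23, 7, 10).
For a Dirichlet(a₁,…,a_K) with all aᵢ > 1, the mode has j-th component (aⱼ − 1)/(Σaᵢ − K).
Here Σaᵢ = 73 and K = 5, so p(white) = (20 − 1)/(73 − 5) = 19/68 ≈ 0.2794.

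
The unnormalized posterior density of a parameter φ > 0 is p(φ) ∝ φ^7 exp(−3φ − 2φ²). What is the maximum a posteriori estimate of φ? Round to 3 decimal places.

φ̂_MAP = 1.000

ℓ'(φ) = 7/φ − 3 − 4φ. Setting this to zero and multiplying by φ: 4φ² + 3φ − 7 = 0.
φ = (−3 + √(3² + 4·4·7)) / (2·4) = (−3 + √121) / 8 = (−3 + 11)/8 = 1.
ℓ''(φ) = −7/φ² − 4 < 0, confirming a maximum.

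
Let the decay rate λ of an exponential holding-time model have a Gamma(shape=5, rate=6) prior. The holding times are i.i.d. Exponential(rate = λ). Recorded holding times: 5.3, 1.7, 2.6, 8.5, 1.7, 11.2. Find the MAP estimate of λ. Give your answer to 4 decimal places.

The Exponential(rate=λ) likelihood is ∝ λ^n e^(−λΣtᵢ). Here n = 6 and Σtᵢ = 5.3 + 1.7 + 2.6 + 8.5 + 1.7 + 11.2 = 31.
Posterior ∝ λ^4e^(−6λ) · λ^6e^(−31λ) = λ^10e^(−37λ), i.e. Gamma(11, 37).
Mode = (a−1)/b = 10/37 ≈ 0.2703.

λ̂_MAP = 0.2703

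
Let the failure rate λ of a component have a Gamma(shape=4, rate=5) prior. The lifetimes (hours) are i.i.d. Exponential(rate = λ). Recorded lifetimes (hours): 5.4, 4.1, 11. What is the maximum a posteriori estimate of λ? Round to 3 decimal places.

λ̂_MAP = 0.235

The Exponential(rate=λ) likelihood is ∝ λ^n e^(−λΣtᵢ). Here n = 3 and Σtᵢ = 5.4 + 4.1 + 11 = 20.5.
Posterior ∝ λ^3e^(−5λ) · λ^3e^(−20.5λ) = λ^6e^(−25.5λ), i.e. Gamma(7, 25.5).
Mode = (a−1)/b = 6/25.5 ≈ 0.235.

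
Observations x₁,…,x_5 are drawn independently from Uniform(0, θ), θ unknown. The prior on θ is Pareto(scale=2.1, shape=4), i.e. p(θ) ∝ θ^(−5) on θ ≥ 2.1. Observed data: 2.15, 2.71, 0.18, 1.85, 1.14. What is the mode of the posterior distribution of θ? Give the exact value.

The Uniform(0, θ) likelihood is θ^(−n) for θ ≥ max(xᵢ), zero otherwise. Here max(xᵢ) = 2.71.
Posterior ∝ θ^(−5) · θ^(−5) = θ^(−10) on θ ≥ max(2.1, 2.71) = 2.71.
This density is strictly decreasing in θ, so the posterior mode lies at the lower boundary of the support.

θ̂_MAP = 2.71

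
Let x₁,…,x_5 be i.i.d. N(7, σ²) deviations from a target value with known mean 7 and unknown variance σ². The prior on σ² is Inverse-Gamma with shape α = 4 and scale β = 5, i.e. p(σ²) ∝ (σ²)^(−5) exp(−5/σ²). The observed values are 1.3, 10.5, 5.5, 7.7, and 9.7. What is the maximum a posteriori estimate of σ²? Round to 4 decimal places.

σ̂²_MAP = 4.3180

Sum of squared deviations about the known mean: SS = (1.3−7)² + (10.5−7)² + (5.5−7)² + (7.7−7)² + (9.7−7)² = 54.77.
The Normal likelihood contributes (σ²)^(−n/2) exp(−SS/(2σ²)), so the posterior is Inverse-Gamma(α + n/2, β + SS/2) = Inverse-Gamma(6.5, 32.385).
The mode of Inverse-Gamma(a, b) is b/(a+1) = 32.385/7.5 ≈ 4.3180.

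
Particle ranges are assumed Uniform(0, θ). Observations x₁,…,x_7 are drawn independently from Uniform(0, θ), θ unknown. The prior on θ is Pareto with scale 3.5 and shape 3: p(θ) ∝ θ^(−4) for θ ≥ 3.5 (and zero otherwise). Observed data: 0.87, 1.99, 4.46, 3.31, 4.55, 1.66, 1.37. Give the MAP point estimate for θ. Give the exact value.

θ̂_MAP = 4.55

The Uniform(0, θ) likelihood is θ^(−n) for θ ≥ max(xᵢ), zero otherwise. Here max(xᵢ) = 4.55.
Posterior ∝ θ^(−4) · θ^(−7) = θ^(−11) on θ ≥ max(3.5, 4.55) = 4.55.
This density is strictly decreasing in θ, so the posterior mode lies at the lower boundary of the support.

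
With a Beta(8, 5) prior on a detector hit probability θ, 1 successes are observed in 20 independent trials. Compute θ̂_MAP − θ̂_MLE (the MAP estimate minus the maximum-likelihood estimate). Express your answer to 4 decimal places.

Posterior is Beta(9, 24); MAP = (9−1)/(33−2) = 8/31 ≈ 0.25806.
MLE ignores the prior: θ̂_MLE = k/n = 1/20 ≈ 0.05000.
Difference = 8/31 − 1/20 = 129/620 ≈ 0.2081.

MAP − MLE = 0.2081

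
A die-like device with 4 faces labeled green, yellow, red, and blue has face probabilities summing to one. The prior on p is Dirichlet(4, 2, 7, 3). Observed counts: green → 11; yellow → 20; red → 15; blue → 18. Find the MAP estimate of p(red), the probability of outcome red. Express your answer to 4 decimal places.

The posterior is Dirichlet(αᵢ + nᵢ) = Dirichlet(15, 22, 22, 21).
For a Dirichlet(a₁,…,a_K) with all aᵢ > 1, the mode has j-th component (aⱼ − 1)/(Σaᵢ − K).
Here Σaᵢ = 80 and K = 4, so p(red) = (22 − 1)/(80 − 4) = 21/76 ≈ 0.2763.

MAP estimate of p(red) = 0.2763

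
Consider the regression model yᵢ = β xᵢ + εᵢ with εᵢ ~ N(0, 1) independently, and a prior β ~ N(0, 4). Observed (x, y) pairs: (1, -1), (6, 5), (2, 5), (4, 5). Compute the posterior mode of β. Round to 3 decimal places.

log p(β | y) = −Σ(yᵢ − βxᵢ)²/(2·1) − β²/(2·4) + const.
Setting the derivative to zero: Σxᵢ(yᵢ − βxᵢ)/1 − β/4 = 0, so β = Σxᵢyᵢ / (Σxᵢ² + σ²/τ²).
Σxᵢyᵢ = 1·(-1) + 6·5 + 2·5 + 4·5 = 59; Σxᵢ² = 57; σ²/τ² = 0.25.
β̂_MAP = 59 / (57 + 0.25) = 59/57.25 ≈ 1.031.

β̂_MAP = 1.031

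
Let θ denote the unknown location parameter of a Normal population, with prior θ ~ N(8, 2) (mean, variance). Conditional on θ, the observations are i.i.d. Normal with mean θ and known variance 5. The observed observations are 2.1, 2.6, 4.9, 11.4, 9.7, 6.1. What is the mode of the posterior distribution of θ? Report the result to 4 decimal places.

θ̂_MAP = 6.6824

n = 6; x̄ = (2.1 + 2.6 + 4.9 + 11.4 + 9.7 + 6.1)/6 = 36.8/6 = 92/15 ≈ 6.1333.
For a Normal prior and Normal likelihood with known variance, the posterior is Normal; its mode equals its mean, the precision-weighted average.
Prior precision 1/σ₀² = 1/2 = 0.5; data precision n/σ² = 6/5 = 1.2.
θ̂ = (0.5·8 + 1.2·(92/15)) / (0.5 + 1.2) = 11.36/1.7 = 568/85 ≈ 6.6824.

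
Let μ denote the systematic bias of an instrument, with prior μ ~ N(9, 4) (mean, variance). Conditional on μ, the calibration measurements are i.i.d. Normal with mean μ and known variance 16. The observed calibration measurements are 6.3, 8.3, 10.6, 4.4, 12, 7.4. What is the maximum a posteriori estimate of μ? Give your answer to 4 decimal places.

μ̂_MAP = 8.5000

n = 6; x̄ = (6.3 + 8.3 + 10.6 + 4.4 + 12 + 7.4)/6 = 49/6 = 49/6 ≈ 8.1667.
For a Normal prior and Normal likelihood with known variance, the posterior is Normal; its mode equals its mean, the precision-weighted average.
Prior precision 1/σ₀² = 1/4 = 0.25; data precision n/σ² = 6/16 = 0.375.
μ̂ = (0.25·9 + 0.375·(49/6)) / (0.25 + 0.375) = 5.3125/0.625 = 8.5000.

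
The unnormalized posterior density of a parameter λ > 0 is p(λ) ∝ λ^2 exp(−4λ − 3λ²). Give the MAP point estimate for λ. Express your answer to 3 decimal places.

ℓ'(λ) = 2/λ − 4 − 6λ. Setting this to zero and multiplying by λ: 6λ² + 4λ − 2 = 0.
λ = (−4 + √(4² + 4·6·2)) / (2·6) = (−4 + √64) / 12 = (−4 + 8)/12 = 1/3.
ℓ''(λ) = −2/λ² − 6 < 0, confirming a maximum.

λ̂_MAP = 0.333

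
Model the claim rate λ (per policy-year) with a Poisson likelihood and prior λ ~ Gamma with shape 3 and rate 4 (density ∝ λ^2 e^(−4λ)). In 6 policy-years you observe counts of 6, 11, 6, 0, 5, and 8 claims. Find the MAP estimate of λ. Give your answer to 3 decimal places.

Σxᵢ = 6+11+6+0+5+8 = 36, with n = 6.
Posterior ∝ λ^2e^(−4λ) · λ^36e^(−6λ) = λ^38e^(−10λ), i.e. Gamma(shape=39, rate=10).
The mode of a Gamma(a, b) with a ≥ 1 (shape–rate) is (a−1)/b = 38/10 ≈ 3.800.

λ̂_MAP = 3.800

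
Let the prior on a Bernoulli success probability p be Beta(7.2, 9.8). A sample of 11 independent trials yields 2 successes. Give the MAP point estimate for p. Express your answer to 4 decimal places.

p̂_MAP = 0.3154

Prior: Beta(7.2, 9.8).
Data: 2 successes in 11 trials. The binomial likelihood contributes p^2(1−p)^9, so the posterior is Beta(7.2+2, 9.8+9) = Beta(9.2, 18.8).
For Beta(a, b) with a, b > 1 the mode is (a−1)/(a+b−2) = 8.2/26 ≈ 0.3154.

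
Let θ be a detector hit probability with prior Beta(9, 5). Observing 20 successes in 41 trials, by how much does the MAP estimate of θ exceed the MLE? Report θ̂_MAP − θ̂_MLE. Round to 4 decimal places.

MAP − MLE = 0.0405

Posterior is Beta(29, 26); MAP = (29−1)/(55−2) = 28/53 ≈ 0.52830.
MLE ignores the prior: θ̂_MLE = k/n = 20/41 ≈ 0.48780.
Difference = 28/53 − 20/41 = 88/2173 ≈ 0.0405.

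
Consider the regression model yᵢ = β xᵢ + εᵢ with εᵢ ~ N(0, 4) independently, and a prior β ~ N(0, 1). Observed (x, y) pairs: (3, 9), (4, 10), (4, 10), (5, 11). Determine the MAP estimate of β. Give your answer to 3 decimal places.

β̂_MAP = 2.314

log p(β | y) = −Σ(yᵢ − βxᵢ)²/(2·4) − β²/(2·1) + const.
Setting the derivative to zero: Σxᵢ(yᵢ − βxᵢ)/4 − β/1 = 0, so β = Σxᵢyᵢ / (Σxᵢ² + σ²/τ²).
Σxᵢyᵢ = 3·9 + 4·10 + 4·10 + 5·11 = 162; Σxᵢ² = 66; σ²/τ² = 4.
β̂_MAP = 162 / (66 + 4) = 162/70 ≈ 2.314.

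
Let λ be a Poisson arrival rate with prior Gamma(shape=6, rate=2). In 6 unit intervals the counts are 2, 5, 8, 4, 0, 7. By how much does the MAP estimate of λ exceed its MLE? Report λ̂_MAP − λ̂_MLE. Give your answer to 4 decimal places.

Σxᵢ = 26. Posterior is Gamma(32, 8); MAP = (32−1)/8 = 31/8 ≈ 3.87500.
MLE = x̄ = 26/6 ≈ 4.33333.
Difference = 31/8 − 26/6 = -11/24 ≈ -0.4583.

MAP − MLE = -0.4583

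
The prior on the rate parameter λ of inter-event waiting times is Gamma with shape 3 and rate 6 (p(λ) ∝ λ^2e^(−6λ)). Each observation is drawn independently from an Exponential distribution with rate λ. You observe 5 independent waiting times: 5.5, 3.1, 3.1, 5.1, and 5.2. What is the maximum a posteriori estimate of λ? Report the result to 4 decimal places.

The Exponential(rate=λ) likelihood is ∝ λ^n e^(−λΣtᵢ). Here n = 5 and Σtᵢ = 5.5 + 3.1 + 3.1 + 5.1 + 5.2 = 22.
Posterior ∝ λ^2e^(−6λ) · λ^5e^(−22λ) = λ^7e^(−28λ), i.e. Gamma(8, 28).
Mode = (a−1)/b = 7/28 ≈ 0.2500.

λ̂_MAP = 0.2500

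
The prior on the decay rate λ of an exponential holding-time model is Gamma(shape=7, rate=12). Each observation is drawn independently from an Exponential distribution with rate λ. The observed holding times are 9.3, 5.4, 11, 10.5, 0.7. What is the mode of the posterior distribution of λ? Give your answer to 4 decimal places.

The Exponential(rate=λ) likelihood is ∝ λ^n e^(−λΣtᵢ). Here n = 5 and Σtᵢ = 9.3 + 5.4 + 11 + 10.5 + 0.7 = 36.9.
Posterior ∝ λ^6e^(−12λ) · λ^5e^(−36.9λ) = λ^11e^(−48.9λ), i.e. Gamma(12, 48.9).
Mode = (a−1)/b = 11/48.9 ≈ 0.2249.

λ̂_MAP = 0.2249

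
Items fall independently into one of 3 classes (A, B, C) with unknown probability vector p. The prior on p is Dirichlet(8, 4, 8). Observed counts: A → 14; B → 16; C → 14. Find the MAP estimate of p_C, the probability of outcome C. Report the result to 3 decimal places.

The posterior is Dirichlet(αᵢ + nᵢ) = Dirichlet(22, 20, 22).
For a Dirichlet(a₁,…,a_K) with all aᵢ > 1, the mode has j-th component (aⱼ − 1)/(Σaᵢ − K).
Here Σaᵢ = 64 and K = 3, so p_C = (22 − 1)/(64 − 3) = 21/61 ≈ 0.344.

MAP estimate of p_C = 0.344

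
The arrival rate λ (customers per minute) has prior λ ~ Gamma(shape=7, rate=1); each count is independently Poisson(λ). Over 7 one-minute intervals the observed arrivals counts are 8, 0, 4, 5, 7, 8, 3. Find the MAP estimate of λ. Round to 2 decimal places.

λ̂_MAP = 5.13

Σxᵢ = 8+0+4+5+7+8+3 = 35, with n = 7.
Posterior ∝ λ^6e^(−1λ) · λ^35e^(−7λ) = λ^41e^(−8λ), i.e. Gamma(shape=42, rate=8).
The mode of a Gamma(a, b) with a ≥ 1 (shape–rate) is (a−1)/b = 41/8 ≈ 5.13.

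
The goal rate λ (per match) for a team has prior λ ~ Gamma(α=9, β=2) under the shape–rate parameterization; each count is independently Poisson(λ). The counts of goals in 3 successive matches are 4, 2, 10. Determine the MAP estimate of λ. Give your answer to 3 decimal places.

Σxᵢ = 4+2+10 = 16, with n = 3.
Posterior ∝ λ^8e^(−2λ) · λ^16e^(−3λ) = λ^24e^(−5λ), i.e. Gamma(shape=25, rate=5).
The mode of a Gamma(a, b) with a ≥ 1 (shape–rate) is (a−1)/b = 24/5 ≈ 4.800.

λ̂_MAP = 4.800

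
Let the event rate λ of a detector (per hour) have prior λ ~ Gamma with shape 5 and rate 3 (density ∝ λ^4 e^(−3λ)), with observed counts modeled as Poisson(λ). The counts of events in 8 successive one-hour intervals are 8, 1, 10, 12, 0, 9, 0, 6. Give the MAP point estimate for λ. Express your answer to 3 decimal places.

λ̂_MAP = 4.545

Σxᵢ = 8+1+10+12+0+9+0+6 = 46, with n = 8.
Posterior ∝ λ^4e^(−3λ) · λ^46e^(−8λ) = λ^50e^(−11λ), i.e. Gamma(shape=51, rate=11).
The mode of a Gamma(a, b) with a ≥ 1 (shape–rate) is (a−1)/b = 50/11 ≈ 4.545.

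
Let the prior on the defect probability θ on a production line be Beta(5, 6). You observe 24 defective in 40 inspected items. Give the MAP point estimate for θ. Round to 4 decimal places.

Prior: Beta(5, 6).
Data: 24 successes in 40 trials. The binomial likelihood contributes θ^24(1−θ)^16, so the posterior is Beta(5+24, 6+16) = Beta(29, 22).
For Beta(a, b) with a, b > 1 the mode is (a−1)/(a+b−2) = 28/49 ≈ 0.5714.

θ̂_MAP = 0.5714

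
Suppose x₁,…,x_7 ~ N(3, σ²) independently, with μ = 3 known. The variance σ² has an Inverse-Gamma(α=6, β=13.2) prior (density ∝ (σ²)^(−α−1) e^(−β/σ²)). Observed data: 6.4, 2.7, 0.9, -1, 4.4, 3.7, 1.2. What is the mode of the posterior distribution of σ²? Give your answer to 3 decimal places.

Sum of squared deviations about the known mean: SS = (6.4−3)² + (2.7−3)² + (0.9−3)² + (-1−3)² + (4.4−3)² + (3.7−3)² + (1.2−3)² = 37.75.
The Normal likelihood contributes (σ²)^(−n/2) exp(−SS/(2σ²)), so the posterior is Inverse-Gamma(α + n/2, β + SS/2) = Inverse-Gamma(9.5, 32.075).
The mode of Inverse-Gamma(a, b) is b/(a+1) = 32.075/10.5 ≈ 3.055.

σ̂²_MAP = 3.055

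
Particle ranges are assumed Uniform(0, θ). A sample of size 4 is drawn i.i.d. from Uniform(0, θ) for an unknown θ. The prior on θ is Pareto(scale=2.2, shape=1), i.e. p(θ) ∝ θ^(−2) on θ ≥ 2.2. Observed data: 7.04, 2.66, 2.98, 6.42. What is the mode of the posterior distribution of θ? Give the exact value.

θ̂_MAP = 7.04

The Uniform(0, θ) likelihood is θ^(−n) for θ ≥ max(xᵢ), zero otherwise. Here max(xᵢ) = 7.04.
Posterior ∝ θ^(−2) · θ^(−4) = θ^(−6) on θ ≥ max(2.2, 7.04) = 7.04.
This density is strictly decreasing in θ, so the posterior mode lies at the lower boundary of the support.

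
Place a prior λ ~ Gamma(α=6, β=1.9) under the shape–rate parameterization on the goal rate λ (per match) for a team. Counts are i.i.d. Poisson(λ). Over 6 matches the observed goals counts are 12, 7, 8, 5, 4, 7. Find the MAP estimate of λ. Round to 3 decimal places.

λ̂_MAP = 6.076

Σxᵢ = 12+7+8+5+4+7 = 43, with n = 6.
Posterior ∝ λ^5e^(−1.9λ) · λ^43e^(−6λ) = λ^48e^(−7.9λ), i.e. Gamma(shape=49, rate=7.9).
The mode of a Gamma(a, b) with a ≥ 1 (shape–rate) is (a−1)/b = 48/7.9 ≈ 6.076.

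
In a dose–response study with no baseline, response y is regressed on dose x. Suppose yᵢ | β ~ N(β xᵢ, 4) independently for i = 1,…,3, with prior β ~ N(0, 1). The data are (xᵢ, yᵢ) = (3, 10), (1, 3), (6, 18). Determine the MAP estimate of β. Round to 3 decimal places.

β̂_MAP = 2.820

log p(β | y) = −Σ(yᵢ − βxᵢ)²/(2·4) − β²/(2·1) + const.
Setting the derivative to zero: Σxᵢ(yᵢ − βxᵢ)/4 − β/1 = 0, so β = Σxᵢyᵢ / (Σxᵢ² + σ²/τ²).
Σxᵢyᵢ = 3·10 + 1·3 + 6·18 = 141; Σxᵢ² = 46; σ²/τ² = 4.
β̂_MAP = 141 / (46 + 4) = 141/50 ≈ 2.820.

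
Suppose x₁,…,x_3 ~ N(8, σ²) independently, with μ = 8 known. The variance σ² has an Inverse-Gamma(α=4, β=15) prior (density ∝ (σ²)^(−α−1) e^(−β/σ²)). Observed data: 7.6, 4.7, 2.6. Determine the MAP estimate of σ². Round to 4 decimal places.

Sum of squared deviations about the known mean: SS = (7.6−8)² + (4.7−8)² + (2.6−8)² = 40.21.
The Normal likelihood contributes (σ²)^(−n/2) exp(−SS/(2σ²)), so the posterior is Inverse-Gamma(α + n/2, β + SS/2) = Inverse-Gamma(5.5, 35.105).
The mode of Inverse-Gamma(a, b) is b/(a+1) = 35.105/6.5 ≈ 5.4008.

σ̂²_MAP = 5.4008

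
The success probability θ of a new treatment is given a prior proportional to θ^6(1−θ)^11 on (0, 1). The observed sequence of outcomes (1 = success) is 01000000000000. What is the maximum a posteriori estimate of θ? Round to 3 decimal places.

θ̂_MAP = 0.226

The prior density ∝ θ^6(1−θ)^11 is the kernel of Beta(7, 12).
Data: 1 success in 14 trials (from the sequence). The binomial likelihood contributes θ(1−θ)^13, so the posterior is Beta(7+1, 12+13) = Beta(8, 25).
For Beta(a, b) with a, b > 1 the mode is (a−1)/(a+b−2) = 7/31 ≈ 0.226.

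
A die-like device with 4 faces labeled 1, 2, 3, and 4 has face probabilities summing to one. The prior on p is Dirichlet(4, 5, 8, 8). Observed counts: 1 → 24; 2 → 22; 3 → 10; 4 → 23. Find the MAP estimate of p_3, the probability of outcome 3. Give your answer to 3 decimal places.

MAP estimate: 0.170

The posterior is Dirichlet(αᵢ + nᵢ) = Dirichlet(28, 27, 18, 31).
For a Dirichlet(a₁,…,a_K) with all aᵢ > 1, the mode has j-th component (aⱼ − 1)/(Σaᵢ − K).
Here Σaᵢ = 104 and K = 4, so p_3 = (18 − 1)/(104 − 4) = 17/100 ≈ 0.170.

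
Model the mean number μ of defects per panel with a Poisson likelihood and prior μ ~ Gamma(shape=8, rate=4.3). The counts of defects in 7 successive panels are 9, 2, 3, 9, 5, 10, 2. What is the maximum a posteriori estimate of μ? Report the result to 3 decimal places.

Σxᵢ = 9+2+3+9+5+10+2 = 40, with n = 7.
Posterior ∝ μ^7e^(−4.3μ) · μ^40e^(−7μ) = μ^47e^(−11.3μ), i.e. Gamma(shape=48, rate=11.3).
The mode of a Gamma(a, b) with a ≥ 1 (shape–rate) is (a−1)/b = 47/11.3 ≈ 4.159.

μ̂_MAP = 4.159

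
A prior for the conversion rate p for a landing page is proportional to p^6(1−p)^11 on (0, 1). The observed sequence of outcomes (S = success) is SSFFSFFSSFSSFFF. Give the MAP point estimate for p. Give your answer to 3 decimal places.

p̂_MAP = 0.406

The prior density ∝ p^6(1−p)^11 is the kernel of Beta(7, 12).
Data: 7 successes in 15 trials (from the sequence). The binomial likelihood contributes p^7(1−p)^8, so the posterior is Beta(7+7, 12+8) = Beta(14, 20).
For Beta(a, b) with a, b > 1 the mode is (a−1)/(a+b−2) = 13/32 ≈ 0.406.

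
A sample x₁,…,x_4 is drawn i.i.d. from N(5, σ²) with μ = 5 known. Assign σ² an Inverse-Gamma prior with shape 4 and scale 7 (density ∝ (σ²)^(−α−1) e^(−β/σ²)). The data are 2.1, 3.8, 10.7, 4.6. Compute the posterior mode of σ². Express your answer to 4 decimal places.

σ̂²_MAP = 4.0357

Sum of squared deviations about the known mean: SS = (2.1−5)² + (3.8−5)² + (10.7−5)² + (4.6−5)² = 42.5.
The Normal likelihood contributes (σ²)^(−n/2) exp(−SS/(2σ²)), so the posterior is Inverse-Gamma(α + n/2, β + SS/2) = Inverse-Gamma(6, 28.25).
The mode of Inverse-Gamma(a, b) is b/(a+1) = 28.25/7 ≈ 4.0357.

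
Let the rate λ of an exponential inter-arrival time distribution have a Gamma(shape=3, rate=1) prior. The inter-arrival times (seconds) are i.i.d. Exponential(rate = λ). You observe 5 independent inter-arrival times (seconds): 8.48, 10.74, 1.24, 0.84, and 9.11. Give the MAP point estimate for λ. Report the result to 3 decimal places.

λ̂_MAP = 0.223

The Exponential(rate=λ) likelihood is ∝ λ^n e^(−λΣtᵢ). Here n = 5 and Σtᵢ = 8.48 + 10.74 + 1.24 + 0.84 + 9.11 = 30.41.
Posterior ∝ λ^2e^(−1λ) · λ^5e^(−30.41λ) = λ^7e^(−31.41λ), i.e. Gamma(8, 31.41).
Mode = (a−1)/b = 7/31.41 ≈ 0.223.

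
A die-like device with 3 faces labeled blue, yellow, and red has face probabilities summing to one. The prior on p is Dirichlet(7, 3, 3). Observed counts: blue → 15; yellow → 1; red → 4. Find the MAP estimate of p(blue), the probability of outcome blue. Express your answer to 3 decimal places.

MAP estimate of p(blue) = 0.700

The posterior is Dirichlet(αᵢ + nᵢ) = Dirichlet(22, 4, 7).
For a Dirichlet(a₁,…,a_K) with all aᵢ > 1, the mode has j-th component (aⱼ − 1)/(Σaᵢ − K).
Here Σaᵢ = 33 and K = 3, so p(blue) = (22 − 1)/(33 − 3) = 21/30 ≈ 0.700.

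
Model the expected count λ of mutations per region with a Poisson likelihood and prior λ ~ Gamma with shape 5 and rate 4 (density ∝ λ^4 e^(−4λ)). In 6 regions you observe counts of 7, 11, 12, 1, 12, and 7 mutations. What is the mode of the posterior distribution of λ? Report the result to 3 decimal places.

λ̂_MAP = 5.400

Σxᵢ = 7+11+12+1+12+7 = 50, with n = 6.
Posterior ∝ λ^4e^(−4λ) · λ^50e^(−6λ) = λ^54e^(−10λ), i.e. Gamma(shape=55, rate=10).
The mode of a Gamma(a, b) with a ≥ 1 (shape–rate) is (a−1)/b = 54/10 ≈ 5.400.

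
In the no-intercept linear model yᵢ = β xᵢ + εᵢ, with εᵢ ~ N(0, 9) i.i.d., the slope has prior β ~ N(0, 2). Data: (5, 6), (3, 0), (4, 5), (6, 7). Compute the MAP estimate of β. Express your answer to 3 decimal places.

log p(β | y) = −Σ(yᵢ − βxᵢ)²/(2·9) − β²/(2·2) + const.
Setting the derivative to zero: Σxᵢ(yᵢ − βxᵢ)/9 − β/2 = 0, so β = Σxᵢyᵢ / (Σxᵢ² + σ²/τ²).
Σxᵢyᵢ = 5·6 + 3·0 + 4·5 + 6·7 = 92; Σxᵢ² = 86; σ²/τ² = 4.5.
β̂_MAP = 92 / (86 + 4.5) = 92/90.5 ≈ 1.017.

β̂_MAP = 1.017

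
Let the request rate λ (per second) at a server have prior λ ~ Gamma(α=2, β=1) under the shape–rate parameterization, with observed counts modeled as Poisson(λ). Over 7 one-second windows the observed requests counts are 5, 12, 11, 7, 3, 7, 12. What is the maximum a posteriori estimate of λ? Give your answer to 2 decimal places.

λ̂_MAP = 7.25

Σxᵢ = 5+12+11+7+3+7+12 = 57, with n = 7.
Posterior ∝ λe^(−1λ) · λ^57e^(−7λ) = λ^58e^(−8λ), i.e. Gamma(shape=59, rate=8).
The mode of a Gamma(a, b) with a ≥ 1 (shape–rate) is (a−1)/b = 58/8 ≈ 7.25.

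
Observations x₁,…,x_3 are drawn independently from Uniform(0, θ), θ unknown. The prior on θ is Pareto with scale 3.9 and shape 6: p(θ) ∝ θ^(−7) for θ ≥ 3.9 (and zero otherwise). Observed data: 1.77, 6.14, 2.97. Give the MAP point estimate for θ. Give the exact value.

θ̂_MAP = 6.14

The Uniform(0, θ) likelihood is θ^(−n) for θ ≥ max(xᵢ), zero otherwise. Here max(xᵢ) = 6.14.
Posterior ∝ θ^(−7) · θ^(−3) = θ^(−10) on θ ≥ max(3.9, 6.14) = 6.14.
This density is strictly decreasing in θ, so the posterior mode lies at the lower boundary of the support.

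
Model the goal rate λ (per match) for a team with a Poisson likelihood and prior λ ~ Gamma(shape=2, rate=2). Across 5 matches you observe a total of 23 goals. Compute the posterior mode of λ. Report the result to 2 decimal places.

λ̂_MAP = 3.43

Σxᵢ = 23, n = 5.
Posterior ∝ λe^(−2λ) · λ^23e^(−5λ) = λ^24e^(−7λ), i.e. Gamma(shape=25, rate=7).
The mode of a Gamma(a, b) with a ≥ 1 (shape–rate) is (a−1)/b = 24/7 ≈ 3.43.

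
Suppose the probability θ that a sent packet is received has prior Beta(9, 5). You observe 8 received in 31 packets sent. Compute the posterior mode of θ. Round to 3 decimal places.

θ̂_MAP = 0.372

Prior: Beta(9, 5).
Data: 8 successes in 31 trials. The binomial likelihood contributes θ^8(1−θ)^23, so the posterior is Beta(9+8, 5+23) = Beta(17, 28).
For Beta(a, b) with a, b > 1 the mode is (a−1)/(a+b−2) = 16/43 ≈ 0.372.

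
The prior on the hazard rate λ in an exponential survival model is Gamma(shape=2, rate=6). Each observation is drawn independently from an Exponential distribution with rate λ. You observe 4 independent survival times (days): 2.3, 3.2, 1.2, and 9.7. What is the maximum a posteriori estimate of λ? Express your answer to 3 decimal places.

The Exponential(rate=λ) likelihood is ∝ λ^n e^(−λΣtᵢ). Here n = 4 and Σtᵢ = 2.3 + 3.2 + 1.2 + 9.7 = 16.4.
Posterior ∝ λe^(−6λ) · λ^4e^(−16.4λ) = λ^5e^(−22.4λ), i.e. Gamma(6, 22.4).
Mode = (a−1)/b = 5/22.4 ≈ 0.223.

λ̂_MAP = 0.223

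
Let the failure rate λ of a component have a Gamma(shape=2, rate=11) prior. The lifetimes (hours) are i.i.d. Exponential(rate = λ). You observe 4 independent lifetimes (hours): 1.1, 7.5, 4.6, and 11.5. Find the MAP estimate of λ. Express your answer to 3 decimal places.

The Exponential(rate=λ) likelihood is ∝ λ^n e^(−λΣtᵢ). Here n = 4 and Σtᵢ = 1.1 + 7.5 + 4.6 + 11.5 = 24.7.
Posterior ∝ λe^(−11λ) · λ^4e^(−24.7λ) = λ^5e^(−35.7λ), i.e. Gamma(6, 35.7).
Mode = (a−1)/b = 5/35.7 ≈ 0.140.

λ̂_MAP = 0.140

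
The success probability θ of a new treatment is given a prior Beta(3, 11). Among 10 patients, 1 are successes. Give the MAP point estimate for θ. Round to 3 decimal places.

θ̂_MAP = 0.136

Prior: Beta(3, 11).
Data: 1 success in 10 trials. The binomial likelihood contributes θ(1−θ)^9, so the posterior is Beta(3+1, 11+9) = Beta(4, 20).
For Beta(a, b) with a, b > 1 the mode is (a−1)/(a+b−2) = 3/22 ≈ 0.136.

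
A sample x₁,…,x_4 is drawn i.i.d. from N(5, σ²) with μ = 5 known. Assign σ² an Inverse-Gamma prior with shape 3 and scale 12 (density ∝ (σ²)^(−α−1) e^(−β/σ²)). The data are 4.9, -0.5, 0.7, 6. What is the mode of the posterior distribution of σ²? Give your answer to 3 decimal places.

Sum of squared deviations about the known mean: SS = (4.9−5)² + (-0.5−5)² + (0.7−5)² + (6−5)² = 49.75.
The Normal likelihood contributes (σ²)^(−n/2) exp(−SS/(2σ²)), so the posterior is Inverse-Gamma(α + n/2, β + SS/2) = Inverse-Gamma(5, 36.875).
The mode of Inverse-Gamma(a, b) is b/(a+1) = 36.875/6 ≈ 6.146.

σ̂²_MAP = 6.146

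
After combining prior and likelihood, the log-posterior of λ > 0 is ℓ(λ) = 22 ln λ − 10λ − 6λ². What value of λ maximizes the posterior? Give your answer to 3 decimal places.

ℓ'(λ) = 22/λ − 10 − 12λ. Setting this to zero and multiplying by λ: 12λ² + 10λ − 22 = 0.
λ = (−10 + √(10² + 4·12·22)) / (2·12) = (−10 + √1156) / 24 = (−10 + 34)/24 = 1.
ℓ''(λ) = −22/λ² − 12 < 0, confirming a maximum.

λ̂_MAP = 1.000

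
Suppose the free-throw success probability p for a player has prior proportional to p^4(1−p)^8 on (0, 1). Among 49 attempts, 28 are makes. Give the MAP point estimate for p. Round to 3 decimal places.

p̂_MAP = 0.525

The prior density ∝ p^4(1−p)^8 is the kernel of Beta(5, 9).
Data: 28 successes in 49 trials. The binomial likelihood contributes p^28(1−p)^21, so the posterior is Beta(5+28, 9+21) = Beta(33, 30).
For Beta(a, b) with a, b > 1 the mode is (a−1)/(a+b−2) = 32/61 ≈ 0.525.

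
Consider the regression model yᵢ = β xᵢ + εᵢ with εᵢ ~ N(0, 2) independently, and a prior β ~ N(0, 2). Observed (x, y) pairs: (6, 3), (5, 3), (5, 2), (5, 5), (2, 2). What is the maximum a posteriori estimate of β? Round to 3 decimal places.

β̂_MAP = 0.621

log p(β | y) = −Σ(yᵢ − βxᵢ)²/(2·2) − β²/(2·2) + const.
Setting the derivative to zero: Σxᵢ(yᵢ − βxᵢ)/2 − β/2 = 0, so β = Σxᵢyᵢ / (Σxᵢ² + σ²/τ²).
Σxᵢyᵢ = 6·3 + 5·3 + 5·2 + 5·5 + 2·2 = 72; Σxᵢ² = 115; σ²/τ² = 1.
β̂_MAP = 72 / (115 + 1) = 72/116 ≈ 0.621.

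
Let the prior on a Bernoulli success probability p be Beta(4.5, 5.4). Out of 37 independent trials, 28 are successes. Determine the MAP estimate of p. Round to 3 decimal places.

Prior: Beta(4.5, 5.4).
Data: 28 successes in 37 trials. The binomial likelihood contributes p^28(1−p)^9, so the posterior is Beta(4.5+28, 5.4+9) = Beta(32.5, 14.4).
For Beta(a, b) with a, b > 1 the mode is (a−1)/(a+b−2) = 31.5/44.9 ≈ 0.702.

p̂_MAP = 0.702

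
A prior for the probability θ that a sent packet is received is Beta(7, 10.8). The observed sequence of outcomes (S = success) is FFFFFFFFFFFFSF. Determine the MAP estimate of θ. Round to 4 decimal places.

θ̂_MAP = 0.2349

Prior: Beta(7, 10.8).
Data: 1 success in 14 trials (from the sequence). The binomial likelihood contributes θ(1−θ)^13, so the posterior is Beta(7+1, 10.8+13) = Beta(8, 23.8).
For Beta(a, b) with a, b > 1 the mode is (a−1)/(a+b−2) = 7/29.8 ≈ 0.2349.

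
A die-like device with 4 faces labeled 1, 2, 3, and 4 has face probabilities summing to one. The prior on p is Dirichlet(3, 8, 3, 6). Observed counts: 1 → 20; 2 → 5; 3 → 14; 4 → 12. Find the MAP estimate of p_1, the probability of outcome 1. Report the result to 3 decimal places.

MAP estimate: 0.328

The posterior is Dirichlet(αᵢ + nᵢ) = Dirichlet(23, 13, 17, 18).
For a Dirichlet(a₁,…,a_K) with all aᵢ > 1, the mode has j-th component (aⱼ − 1)/(Σaᵢ − K).
Here Σaᵢ = 71 and K = 4, so p_1 = (23 − 1)/(71 − 4) = 22/67 ≈ 0.328.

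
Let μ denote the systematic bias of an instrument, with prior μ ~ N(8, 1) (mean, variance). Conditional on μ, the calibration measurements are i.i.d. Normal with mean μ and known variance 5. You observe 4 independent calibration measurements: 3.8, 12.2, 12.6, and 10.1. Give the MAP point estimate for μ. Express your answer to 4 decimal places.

n = 4; x̄ = (3.8 + 12.2 + 12.6 + 10.1)/4 = 38.7/4 = 9.675.
For a Normal prior and Normal likelihood with known variance, the posterior is Normal; its mode equals its mean, the precision-weighted average.
Prior precision 1/σ₀² = 1/1 = 1; data precision n/σ² = 4/5 = 0.8.
μ̂ = (1·8 + 0.8·9.675) / (1 + 0.8) = 15.74/1.8 = 787/90 ≈ 8.7444.

μ̂_MAP = 8.7444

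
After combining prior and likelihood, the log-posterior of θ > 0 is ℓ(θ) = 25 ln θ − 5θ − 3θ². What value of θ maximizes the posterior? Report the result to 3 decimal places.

θ̂_MAP = 1.667

ℓ'(θ) = 25/θ − 5 − 6θ. Setting this to zero and multiplying by θ: 6θ² + 5θ − 25 = 0.
θ = (−5 + √(5² + 4·6·25)) / (2·6) = (−5 + √625) / 12 = (−5 + 25)/12 = 5/3.
ℓ''(θ) = −25/θ² − 6 < 0, confirming a maximum.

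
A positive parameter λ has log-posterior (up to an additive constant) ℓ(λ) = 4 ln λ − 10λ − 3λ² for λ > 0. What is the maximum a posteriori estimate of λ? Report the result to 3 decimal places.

λ̂_MAP = 0.333

ℓ'(λ) = 4/λ − 10 − 6λ. Setting this to zero and multiplying by λ: 6λ² + 10λ − 4 = 0.
λ = (−10 + √(10² + 4·6·4)) / (2·6) = (−10 + √196) / 12 = (−10 + 14)/12 = 1/3.
ℓ''(λ) = −4/λ² − 6 < 0, confirming a maximum.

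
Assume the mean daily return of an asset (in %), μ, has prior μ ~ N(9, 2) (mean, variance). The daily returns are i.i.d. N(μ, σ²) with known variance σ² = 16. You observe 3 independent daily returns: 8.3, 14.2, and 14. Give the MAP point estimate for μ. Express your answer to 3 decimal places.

n = 3; x̄ = (8.3 + 14.2 + 14)/3 = 36.5/3 = 73/6 ≈ 12.1667.
For a Normal prior and Normal likelihood with known variance, the posterior is Normal; its mode equals its mean, the precision-weighted average.
Prior precision 1/σ₀² = 1/2 = 0.5; data precision n/σ² = 3/16 = 0.1875.
μ̂ = (0.5·9 + 0.1875·(73/6)) / (0.5 + 0.1875) = 6.78125/0.6875 = 217/22 ≈ 9.864.

μ̂_MAP = 9.864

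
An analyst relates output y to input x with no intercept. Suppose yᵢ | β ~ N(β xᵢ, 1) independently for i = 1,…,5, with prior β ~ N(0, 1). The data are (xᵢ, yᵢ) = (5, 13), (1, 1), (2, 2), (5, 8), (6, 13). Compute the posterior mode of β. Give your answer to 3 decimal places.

log p(β | y) = −Σ(yᵢ − βxᵢ)²/(2·1) − β²/(2·1) + const.
Setting the derivative to zero: Σxᵢ(yᵢ − βxᵢ)/1 − β/1 = 0, so β = Σxᵢyᵢ / (Σxᵢ² + σ²/τ²).
Σxᵢyᵢ = 5·13 + 1·1 + 2·2 + 5·8 + 6·13 = 188; Σxᵢ² = 91; σ²/τ² = 1.
β̂_MAP = 188 / (91 + 1) = 188/92 ≈ 2.043.

β̂_MAP = 2.043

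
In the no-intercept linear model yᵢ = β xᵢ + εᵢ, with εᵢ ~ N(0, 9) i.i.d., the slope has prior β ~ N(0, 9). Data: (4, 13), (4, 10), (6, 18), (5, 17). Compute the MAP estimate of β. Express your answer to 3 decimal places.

β̂_MAP = 3.032

log p(β | y) = −Σ(yᵢ − βxᵢ)²/(2·9) − β²/(2·9) + const.
Setting the derivative to zero: Σxᵢ(yᵢ − βxᵢ)/9 − β/9 = 0, so β = Σxᵢyᵢ / (Σxᵢ² + σ²/τ²).
Σxᵢyᵢ = 4·13 + 4·10 + 6·18 + 5·17 = 285; Σxᵢ² = 93; σ²/τ² = 1.
β̂_MAP = 285 / (93 + 1) = 285/94 ≈ 3.032.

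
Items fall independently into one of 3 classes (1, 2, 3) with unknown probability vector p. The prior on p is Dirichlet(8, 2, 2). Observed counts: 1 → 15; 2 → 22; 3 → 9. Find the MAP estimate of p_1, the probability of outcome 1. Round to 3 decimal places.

MAP estimate: 0.400

The posterior is Dirichlet(αᵢ + nᵢ) = Dirichlet(23, 24, 11).
For a Dirichlet(a₁,…,a_K) with all aᵢ > 1, the mode has j-th component (aⱼ − 1)/(Σaᵢ − K).
Here Σaᵢ = 58 and K = 3, so p_1 = (23 − 1)/(58 − 3) = 22/55 ≈ 0.400.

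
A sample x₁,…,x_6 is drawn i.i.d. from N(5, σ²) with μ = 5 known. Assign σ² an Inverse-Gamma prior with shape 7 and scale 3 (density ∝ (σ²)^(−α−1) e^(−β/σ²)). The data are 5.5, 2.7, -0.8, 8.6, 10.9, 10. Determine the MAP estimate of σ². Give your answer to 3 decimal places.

Sum of squared deviations about the known mean: SS = (5.5−5)² + (2.7−5)² + (-0.8−5)² + (8.6−5)² + (10.9−5)² + (10−5)² = 111.95.
The Normal likelihood contributes (σ²)^(−n/2) exp(−SS/(2σ²)), so the posterior is Inverse-Gamma(α + n/2, β + SS/2) = Inverse-Gamma(10, 58.975).
The mode of Inverse-Gamma(a, b) is b/(a+1) = 58.975/11 ≈ 5.361.

σ̂²_MAP = 5.361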